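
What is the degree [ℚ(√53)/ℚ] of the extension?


√53 has minimal polynomial x² - 53 (irreducible over ℚ since 53 is squarefree)

[ℚ(√53)/ℚ] = 2


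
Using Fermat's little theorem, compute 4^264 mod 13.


Fermat's little theorem: if p is prime and gcd(a,p)=1, then a^(p-1) ≡ 1 (mod p)
p = 13 is prime, gcd(4,13) = 1
Reduce exponent: 264 mod 12 = 0
So 4^264 ≡ 4^0 (mod 13)
4^0 = 1

4^264 ≡ 1 (mod 13)


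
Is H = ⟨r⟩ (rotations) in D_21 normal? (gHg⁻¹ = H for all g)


H = ⟨r⟩ (rotations) in D_21
The rotation subgroup ⟨r⟩ has index 2 in D_21, so it is normal

Yes, normal subgroup


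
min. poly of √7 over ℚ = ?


√7 satisfies x² - 7 = 0, irreducible over ℚ since 7 is squarefree

Minimal polynomial: x² - 7


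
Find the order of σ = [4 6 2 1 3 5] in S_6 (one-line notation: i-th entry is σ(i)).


Cycle decomposition: (1 4) (2 6 5 3)
Cycle lengths: 2, 4
Order = lcm(2, 4) = 4

ord(σ) = 4


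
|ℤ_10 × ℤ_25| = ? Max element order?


|ℤ_10 × ℤ_25| = 10 × 25 = 250
Max element order = lcm(10,25) = 50
Cyclic? No (gcd=5)

|ℤ_10×ℤ_25| = 250, max element order = 50


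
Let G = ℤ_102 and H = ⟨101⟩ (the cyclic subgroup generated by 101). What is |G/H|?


|⟨101⟩| = n / gcd(101, 102) = 102 / 1 = 102
H is normal (ℤ_102 is abelian).
|G/H| = |G| / |H| = 102 / 102 = 1

|G/H| = 1


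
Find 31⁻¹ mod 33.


Use the extended Euclidean algorithm to write 1 = 31·s + 33·t; then s mod 33 is the inverse.
Euclidean algorithm:
  31 = 0·33 + 31
  33 = 1·31 + 2
  31 = 15·2 + 1
  2 = 2·1 + 0
gcd(31,33) = 1
Back-substitution gives: 31·(16) + 33·(-15) = 1
So 31⁻¹ ≡ 16 ≡ 16 (mod 33)
Check: 31 × 16 = 496 ≡ 1 (mod 33) ✓

31⁻¹ ≡ 16 (mod 33)


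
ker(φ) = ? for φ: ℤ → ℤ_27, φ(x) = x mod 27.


Kernel = preimage of identity
ker(φ) = {x ∈ ℤ : x ≡ 0 (mod 27)} = 27ℤ = {0, ±27, ±54, ...}

ker(φ) = 27ℤ


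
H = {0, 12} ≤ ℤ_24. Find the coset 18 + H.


18 + H = {18 + h (mod 24) : h ∈ H}
18+0=18, 18+12=6
18 + H = {6, 18} = 6 + H

18 + H = {6, 18}


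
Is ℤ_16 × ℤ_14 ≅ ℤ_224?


Comparing ℤ_16 × ℤ_14 and ℤ_224:
gcd(16,14) = 2 ≠ 1. Max element order in ℤ_16×ℤ_14 is lcm(16,14) = 112 < 224, so it has no element of order 224

No, ℤ_16 × ℤ_14 ≇ ℤ_224


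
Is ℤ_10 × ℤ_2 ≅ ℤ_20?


Comparing ℤ_10 × ℤ_2 and ℤ_20:
gcd(10,2) = 2 ≠ 1. Max element order in ℤ_10×ℤ_2 is lcm(10,2) = 10 < 20, so it has no element of order 20

No, ℤ_10 × ℤ_2 ≇ ℤ_20


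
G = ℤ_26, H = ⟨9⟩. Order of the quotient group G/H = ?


|⟨9⟩| = n / gcd(9, 26) = 26 / 1 = 26
H is normal (ℤ_26 is abelian).
|G/H| = |G| / |H| = 26 / 26 = 1

|G/H| = 1


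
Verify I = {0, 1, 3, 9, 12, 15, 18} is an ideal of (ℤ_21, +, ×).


Check ideal conditions for I = {0, 1, 3, 9, 12, 15, 18} in ℤ_21:
(1) I is an additive subgroup? No
(2) For r ∈ ℤ_21 and a ∈ I: r·a ∈ I? No  [counterexample: r=2, a=1, r·a mod 21 = 2 ∉ I]

No, I is not an ideal of ℤ_21


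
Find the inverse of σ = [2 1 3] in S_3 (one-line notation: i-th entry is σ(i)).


To find σ⁻¹, swap domain and range:
σ(1) = 2 → σ⁻¹(2) = 1
σ(2) = 1 → σ⁻¹(1) = 2
σ(3) = 3 → σ⁻¹(3) = 3

σ⁻¹ = [2 1 3]


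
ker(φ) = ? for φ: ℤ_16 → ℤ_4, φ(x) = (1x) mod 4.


Kernel = preimage of identity
ker(φ) = {x ∈ ℤ_16 : 1x ≡ 0 (mod 4)}. Since 4 | 16, φ is well-defined. The kernel is the cyclic subgroup ⟨4⟩ of ℤ_16 (order 4), i.e. {0, 4, 8, 12}

ker(φ) = {0, 4, 8, 12}


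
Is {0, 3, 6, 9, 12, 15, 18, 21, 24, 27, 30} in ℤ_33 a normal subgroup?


H = {0, 3, 6, 9, 12, 15, 18, 21, 24, 27, 30} in ℤ_33
ℤ_33 is abelian; every subgroup of an abelian group is normal

Yes, normal subgroup


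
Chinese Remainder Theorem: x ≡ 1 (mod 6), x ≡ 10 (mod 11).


m₁ = 6, m₂ = 11, gcd = 1, so CRT applies. M = m₁·m₂ = 66
Let M₁ = M/m₁ = 11, M₂ = M/m₂ = 6
Find y₁ ≡ M₁⁻¹ (mod m₁): 11⁻¹ ≡ 5 (mod 6)
Find y₂ ≡ M₂⁻¹ (mod m₂): 6⁻¹ ≡ 2 (mod 11)
x = a₁·M₁·y₁ + a₂·M₂·y₂ = 1·11·5 + 10·6·2 = 175
Reduce mod 66: x ≡ 43
Check: 43 mod 6 = 1 ✓, 43 mod 11 = 10 ✓

x ≡ 43 (mod 66)


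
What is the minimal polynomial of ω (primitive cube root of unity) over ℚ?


ω satisfies x² + x + 1 = 0 (the cyclotomic polynomial Φ₃)

Minimal polynomial: x² + x + 1


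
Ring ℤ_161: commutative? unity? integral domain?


ℤ_161 is a commutative ring with unity 1; 161 = 7×23 is composite, so 7·23 ≡ 0 gives zero divisors (not an integral domain)
Commutative: Yes
Integral domain: No
Has unity: Yes

ℤ_161: Commutative=Yes, Unity=Yes


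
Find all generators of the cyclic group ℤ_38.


g generates ℤ_n iff gcd(g,n) = 1
Prime factors of 38: 2, 19
Generators are g ∈ {1,...,37} not divisible by any of these primes.
Generators: {1, 3, 5, 7, 9, 11, 13, 15, 17, 21, 23, 25, 27, 29, 31, 33, 35, 37}
Number of generators = φ(38) = 18

Generators of ℤ_38 = {1, 3, 5, 7, 9, 11, 13, 15, 17, 21, 23, 25, 27, 29, 31, 33, 35, 37}


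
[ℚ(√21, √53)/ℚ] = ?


[ℚ(√21,√53):ℚ] = [ℚ(√21,√53):ℚ(√21)]·[ℚ(√21):ℚ] = 2·2 = 4

[ℚ(√21, √53)/ℚ] = 4


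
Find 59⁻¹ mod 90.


Use the extended Euclidean algorithm to write 1 = 59·s + 90·t; then s mod 90 is the inverse.
Euclidean algorithm:
  59 = 0·90 + 59
  90 = 1·59 + 31
  59 = 1·31 + 28
  31 = 1·28 + 3
  28 = 9·3 + 1
  3 = 3·1 + 0
gcd(59,90) = 1
Back-substitution gives: 59·(29) + 90·(-19) = 1
So 59⁻¹ ≡ 29 ≡ 29 (mod 90)
Check: 59 × 29 = 1711 ≡ 1 (mod 90) ✓

59⁻¹ ≡ 29 (mod 90)


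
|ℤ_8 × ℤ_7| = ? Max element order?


|ℤ_8 × ℤ_7| = 8 × 7 = 56
Max element order = lcm(8,7) = 56
Cyclic? Yes (gcd=1)

|ℤ_8×ℤ_7| = 56, max element order = 56


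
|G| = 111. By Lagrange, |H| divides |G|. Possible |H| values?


Lagrange's theorem: |H| divides |G|
|G| = 111
Divisors of 111: 1, 3, 37, 111

Possible subgroup orders: {1, 3, 37, 111}


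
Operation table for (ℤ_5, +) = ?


Elements: {0, 1, 2, 3, 4}
Operation: addition mod 5
Entry (a, b) = (a + b) mod 5

Cayley table:
  | 0 | 1 | 2 | 3 | 4
0 | 0 | 1 | 2 | 3 | 4
1 | 1 | 2 | 3 | 4 | 0
2 | 2 | 3 | 4 | 0 | 1
3 | 3 | 4 | 0 | 1 | 2
4 | 4 | 0 | 1 | 2 | 3


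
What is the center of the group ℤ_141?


Z(G) = {g ∈ G | gx = xg for all x ∈ G}
ℤ_141 is abelian, so Z(G) = G

Z(ℤ_141) = ℤ_141


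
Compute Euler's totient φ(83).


Factor n: 83 = 83
φ(n) = n · ∏(1 - 1/p) over distinct primes p | n
φ(83) = 83 · (1 - 1/83) = 82

φ(83) = 82


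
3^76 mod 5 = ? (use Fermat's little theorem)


Fermat's little theorem: if p is prime and gcd(a,p)=1, then a^(p-1) ≡ 1 (mod p)
p = 5 is prime, gcd(3,5) = 1
Reduce exponent: 76 mod 4 = 0
So 3^76 ≡ 3^0 (mod 5)
3^0 = 1

3^76 ≡ 1 (mod 5)


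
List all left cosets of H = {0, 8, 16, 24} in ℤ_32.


H = {0, 8, 16, 24}, |H| = 4
Number of cosets = |G|/|H| = 32/4 = 8
0 + H = {0, 8, 16, 24}
1 + H = {1, 9, 17, 25}
2 + H = {2, 10, 18, 26}
3 + H = {3, 11, 19, 27}
4 + H = {4, 12, 20, 28}
5 + H = {5, 13, 21, 29}
6 + H = {6, 14, 22, 30}
7 + H = {7, 15, 23, 31}

Cosets: 0+H={0,8,16,24}; 1+H={1,9,17,25}; 2+H={2,10,18,26}; 3+H={3,11,19,27}; 4+H={4,12,20,28}; 5+H={5,13,21,29}; 6+H={6,14,22,30}; 7+H={7,15,23,31}


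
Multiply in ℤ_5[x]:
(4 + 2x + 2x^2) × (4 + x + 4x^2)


Expand and collect like terms; reduce coefficients mod 5:
x^0: 4·4 = 16 ≡ 1 (mod 5)
x^1: 4·1 + 2·4 = 12 ≡ 2 (mod 5)
x^2: 4·4 + 2·1 + 2·4 = 26 ≡ 1 (mod 5)
x^3: 2·4 + 2·1 = 10 ≡ 0 (mod 5)
x^4: 2·4 = 8 ≡ 3 (mod 5)
Result: 1 + 2x + x^2 + 3x^4

f · g = 1 + 2x + x^2 + 3x^4


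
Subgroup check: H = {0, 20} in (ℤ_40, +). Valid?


Subgroup test for H = {0, 20} in (ℤ_40, +):
(1) 0 ∈ H? Yes
(2) Closure: for all a,b ∈ H, (a+b) mod 40 ∈ H? Yes
(3) Inverses: for all a ∈ H, -a mod 40 ∈ H? Yes

Yes, H is a subgroup of ℤ_40


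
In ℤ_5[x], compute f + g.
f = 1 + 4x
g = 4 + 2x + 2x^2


Add coefficients mod 5:
x^0: 1 + 4 = 0 (mod 5)
x^1: 4 + 2 = 1 (mod 5)
x^2: 0 + 2 = 2 (mod 5)
Result: x + 2x^2

f + g = x + 2x^2


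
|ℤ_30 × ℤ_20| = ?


|A × B| = |A| · |B|
|ℤ_30 × ℤ_20| = 30 × 20 = 600

|ℤ_30 × ℤ_20| = 600


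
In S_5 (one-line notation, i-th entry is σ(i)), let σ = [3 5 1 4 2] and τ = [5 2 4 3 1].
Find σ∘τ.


σ∘τ: apply τ first, then σ
1 →τ 5 →σ 2
2 →τ 2 →σ 5
3 →τ 4 →σ 4
4 →τ 3 →σ 1
5 →τ 1 →σ 3

σ∘τ = [2 5 4 1 3]


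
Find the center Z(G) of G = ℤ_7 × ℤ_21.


Z(G) = {g ∈ G | gx = xg for all x ∈ G}
Direct product of abelian groups is abelian, so Z(G) = G

Z(ℤ_7 × ℤ_21) = ℤ_7 × ℤ_21


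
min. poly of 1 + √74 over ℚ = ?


Let α = 1 + √74. Then α - 1 = √74, so (α - 1)² = 74, giving α² - 2α - 73 = 0. Degree 2 and α ∉ ℚ, so this is the minimal polynomial.

Minimal polynomial: x² - 2x - 73


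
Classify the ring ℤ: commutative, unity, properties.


integers form a commutative ring with unity 1; no zero divisors
Commutative: Yes
Integral domain: Yes
Has unity: Yes

ℤ: Commutative=Yes, Unity=Yes


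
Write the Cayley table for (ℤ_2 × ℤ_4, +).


Elements: {(0,0), (0,1), (0,2), (0,3), (1,0), (1,1), (1,2), (1,3)}
Operation: componentwise addition mod (2, 4)
Entry (a, b) = ((a₁+b₁) mod 2, (a₂+b₂) mod 4)

Cayley table:
      | (0,0) | (0,1) | (0,2) | (0,3) | (1,0) | (1,1) | (1,2) | (1,3)
(0,0) | (0,0) | (0,1) | (0,2) | (0,3) | (1,0) | (1,1) | (1,2) | (1,3)
(0,1) | (0,1) | (0,2) | (0,3) | (0,0) | (1,1) | (1,2) | (1,3) | (1,0)
(0,2) | (0,2) | (0,3) | (0,0) | (0,1) | (1,2) | (1,3) | (1,0) | (1,1)
(0,3) | (0,3) | (0,0) | (0,1) | (0,2) | (1,3) | (1,0) | (1,1) | (1,2)
(1,0) | (1,0) | (1,1) | (1,2) | (1,3) | (0,0) | (0,1) | (0,2) | (0,3)
(1,1) | (1,1) | (1,2) | (1,3) | (1,0) | (0,1) | (0,2) | (0,3) | (0,0)
(1,2) | (1,2) | (1,3) | (1,0) | (1,1) | (0,2) | (0,3) | (0,0) | (0,1)
(1,3) | (1,3) | (1,0) | (1,1) | (1,2) | (0,3) | (0,0) | (0,1) | (0,2)


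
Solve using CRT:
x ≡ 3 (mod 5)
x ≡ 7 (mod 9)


m₁ = 5, m₂ = 9, gcd = 1, so CRT applies. M = m₁·m₂ = 45
Let M₁ = M/m₁ = 9, M₂ = M/m₂ = 5
Find y₁ ≡ M₁⁻¹ (mod m₁): 9⁻¹ ≡ 4 (mod 5)
Find y₂ ≡ M₂⁻¹ (mod m₂): 5⁻¹ ≡ 2 (mod 9)
x = a₁·M₁·y₁ + a₂·M₂·y₂ = 3·9·4 + 7·5·2 = 178
Reduce mod 45: x ≡ 43
Check: 43 mod 5 = 3 ✓, 43 mod 9 = 7 ✓

x ≡ 43 (mod 45)


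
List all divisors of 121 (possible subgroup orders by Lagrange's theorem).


Lagrange's theorem: |H| divides |G|
|G| = 121
Divisors of 121: 1, 11, 121

Possible subgroup orders: {1, 11, 121}


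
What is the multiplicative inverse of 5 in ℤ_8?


Use the extended Euclidean algorithm to write 1 = 5·s + 8·t; then s mod 8 is the inverse.
Euclidean algorithm:
  5 = 0·8 + 5
  8 = 1·5 + 3
  5 = 1·3 + 2
  3 = 1·2 + 1
  2 = 2·1 + 0
gcd(5,8) = 1
Back-substitution gives: 5·(-3) + 8·(2) = 1
So 5⁻¹ ≡ -3 ≡ 5 (mod 8)
Check: 5 × 5 = 25 ≡ 1 (mod 8) ✓

5⁻¹ ≡ 5 (mod 8)


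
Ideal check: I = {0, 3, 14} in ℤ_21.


Check ideal conditions for I = {0, 3, 14} in ℤ_21:
(1) I is an additive subgroup? No
(2) For r ∈ ℤ_21 and a ∈ I: r·a ∈ I? No  [counterexample: r=2, a=3, r·a mod 21 = 6 ∉ I]

No, I is not an ideal of ℤ_21


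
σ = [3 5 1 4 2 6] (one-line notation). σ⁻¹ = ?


To find σ⁻¹, swap domain and range:
σ(1) = 3 → σ⁻¹(3) = 1
σ(2) = 5 → σ⁻¹(5) = 2
σ(3) = 1 → σ⁻¹(1) = 3
σ(4) = 4 → σ⁻¹(4) = 4
σ(5) = 2 → σ⁻¹(2) = 5
σ(6) = 6 → σ⁻¹(6) = 6

σ⁻¹ = [3 5 1 4 2 6]


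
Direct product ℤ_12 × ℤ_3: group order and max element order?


|ℤ_12 × ℤ_3| = 12 × 3 = 36
Max element order = lcm(12,3) = 12
Cyclic? No (gcd=3)

|ℤ_12×ℤ_3| = 36, max element order = 12


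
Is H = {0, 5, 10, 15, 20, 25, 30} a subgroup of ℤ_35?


Subgroup test for H = {0, 5, 10, 15, 20, 25, 30} in (ℤ_35, +):
(1) 0 ∈ H? Yes
(2) Closure: for all a,b ∈ H, (a+b) mod 35 ∈ H? Yes
(3) Inverses: for all a ∈ H, -a mod 35 ∈ H? Yes

Yes, H is a subgroup of ℤ_35


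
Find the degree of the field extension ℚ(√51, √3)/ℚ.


[ℚ(√51,√3):ℚ] = [ℚ(√51,√3):ℚ(√51)]·[ℚ(√51):ℚ] = 2·2 = 4

[ℚ(√51, √3)/ℚ] = 4


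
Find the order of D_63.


|D_n| = 2n (n rotations and n reflections)
|D_63| = 2×63 = 126

|D_63| = 126


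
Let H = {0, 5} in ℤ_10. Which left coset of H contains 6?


6 + H = {6 + h (mod 10) : h ∈ H}
6+0=6, 6+5=1
6 + H = {1, 6} = 1 + H

6 + H = {1, 6}


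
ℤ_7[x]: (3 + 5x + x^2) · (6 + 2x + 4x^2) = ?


Expand and collect like terms; reduce coefficients mod 7:
x^0: 3·6 = 18 ≡ 4 (mod 7)
x^1: 3·2 + 5·6 = 36 ≡ 1 (mod 7)
x^2: 3·4 + 5·2 + 1·6 = 28 ≡ 0 (mod 7)
x^3: 5·4 + 1·2 = 22 ≡ 1 (mod 7)
x^4: 1·4 = 4 ≡ 4 (mod 7)
Result: 4 + x + x^3 + 4x^4

f · g = 4 + x + x^3 + 4x^4


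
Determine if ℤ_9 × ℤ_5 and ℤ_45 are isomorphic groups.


Comparing ℤ_9 × ℤ_5 and ℤ_45:
gcd(9,5) = 1, so ℤ_9 × ℤ_5 ≅ ℤ_45 (CRT)

Yes, ℤ_9 × ℤ_5 ≅ ℤ_45


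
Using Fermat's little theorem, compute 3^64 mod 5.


Fermat's little theorem: if p is prime and gcd(a,p)=1, then a^(p-1) ≡ 1 (mod p)
p = 5 is prime, gcd(3,5) = 1
Reduce exponent: 64 mod 4 = 0
So 3^64 ≡ 3^0 (mod 5)
3^0 = 1

3^64 ≡ 1 (mod 5)


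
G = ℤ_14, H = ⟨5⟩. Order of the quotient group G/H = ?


|⟨5⟩| = n / gcd(5, 14) = 14 / 1 = 14
H is normal (ℤ_14 is abelian).
|G/H| = |G| / |H| = 14 / 14 = 1

|G/H| = 1


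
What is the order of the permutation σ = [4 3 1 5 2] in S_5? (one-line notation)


Cycle decomposition: (1 4 5 2 3)
Cycle lengths: 5
Order = lcm(5) = 5

ord(σ) = 5


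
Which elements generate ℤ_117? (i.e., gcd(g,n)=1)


g generates ℤ_n iff gcd(g,n) = 1
Prime factors of 117: 3, 13
Generators are g ∈ {1,...,116} not divisible by any of these primes.
Generators: {1, 2, 4, 5, 7, 8, 10, 11, 14, 16, 17, 19, 20, 22, 23, 25, 28, 29, 31, 32, 34, 35, 37, 38, 40, 41, 43, 44, 46, 47, 49, 50, 53, 55, 56, 58, 59, 61, 62, 64, 67, 68, 70, 71, 73, 74, 76, 77, 79, 80, 82, 83, 85, 86, 88, 89, 92, 94, 95, 97, 98, 100, 101, 103, 106, 107, 109, 110, 112, 113, 115, 116}
Number of generators = φ(117) = 72

Generators of ℤ_117 = {1, 2, 4, 5, 7, 8, 10, 11, 14, 16, 17, 19, 20, 22, 23, 25, 28, 29, 31, 32, 34, 35, 37, 38, 40, 41, 43, 44, 46, 47, 49, 50, 53, 55, 56, 58, 59, 61, 62, 64, 67, 68, 70, 71, 73, 74, 76, 77, 79, 80, 82, 83, 85, 86, 88, 89, 92, 94, 95, 97, 98, 100, 101, 103, 106, 107, 109, 110, 112, 113, 115, 116}


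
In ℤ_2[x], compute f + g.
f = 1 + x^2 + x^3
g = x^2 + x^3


Add coefficients mod 2:
x^0: 1 + 0 = 1 (mod 2)
x^1: 0 + 0 = 0 (mod 2)
x^2: 1 + 1 = 0 (mod 2)
x^3: 1 + 1 = 0 (mod 2)
Result: 1

f + g = 1


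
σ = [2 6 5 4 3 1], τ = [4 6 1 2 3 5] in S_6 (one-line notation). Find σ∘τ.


σ∘τ: apply τ first, then σ
1 →τ 4 →σ 4
2 →τ 6 →σ 1
3 →τ 1 →σ 2
4 →τ 2 →σ 6
5 →τ 3 →σ 5
6 →τ 5 →σ 3

σ∘τ = [4 1 2 6 5 3]


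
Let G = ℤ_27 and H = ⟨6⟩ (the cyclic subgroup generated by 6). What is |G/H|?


|⟨6⟩| = n / gcd(6, 27) = 27 / 3 = 9
H is normal (ℤ_27 is abelian).
|G/H| = |G| / |H| = 27 / 9 = 3

|G/H| = 3


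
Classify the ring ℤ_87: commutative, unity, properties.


ℤ_87 is a commutative ring with unity 1; 87 = 3×29 is composite, so 3·29 ≡ 0 gives zero divisors (not an integral domain)
Commutative: Yes
Integral domain: No
Has unity: Yes

ℤ_87: Commutative=Yes, Unity=Yes


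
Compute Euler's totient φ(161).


Factor n: 161 = 7 × 23
φ(n) = n · ∏(1 - 1/p) over distinct primes p | n
φ(161) = 161 · (1 - 1/7) · (1 - 1/23) = 132

φ(161) = 132


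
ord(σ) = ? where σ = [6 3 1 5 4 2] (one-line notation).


Cycle decomposition: (1 6 2 3) (4 5)
Cycle lengths: 4, 2
Order = lcm(4, 2) = 4

ord(σ) = 4


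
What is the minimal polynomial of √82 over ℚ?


√82 satisfies x² - 82 = 0, irreducible over ℚ since 82 is squarefree

Minimal polynomial: x² - 82


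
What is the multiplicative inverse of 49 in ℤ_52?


Use the extended Euclidean algorithm to write 1 = 49·s + 52·t; then s mod 52 is the inverse.
Euclidean algorithm:
  49 = 0·52 + 49
  52 = 1·49 + 3
  49 = 16·3 + 1
  3 = 3·1 + 0
gcd(49,52) = 1
Back-substitution gives: 49·(17) + 52·(-16) = 1
So 49⁻¹ ≡ 17 ≡ 17 (mod 52)
Check: 49 × 17 = 833 ≡ 1 (mod 52) ✓

49⁻¹ ≡ 17 (mod 52)


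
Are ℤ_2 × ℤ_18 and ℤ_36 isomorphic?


Comparing ℤ_2 × ℤ_18 and ℤ_36:
gcd(2,18) = 2 ≠ 1. Max element order in ℤ_2×ℤ_18 is lcm(2,18) = 18 < 36, so it has no element of order 36

No, ℤ_2 × ℤ_18 ≇ ℤ_36


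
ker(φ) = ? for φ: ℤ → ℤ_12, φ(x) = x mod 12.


Kernel = preimage of identity
ker(φ) = {x ∈ ℤ : x ≡ 0 (mod 12)} = 12ℤ = {0, ±12, ±24, ...}

ker(φ) = 12ℤ


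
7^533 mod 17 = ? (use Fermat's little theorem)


Fermat's little theorem: if p is prime and gcd(a,p)=1, then a^(p-1) ≡ 1 (mod p)
p = 17 is prime, gcd(7,17) = 1
Reduce exponent: 533 mod 16 = 5
So 7^533 ≡ 7^5 (mod 17)
7^5 mod 17 = 11

7^533 ≡ 11 (mod 17)


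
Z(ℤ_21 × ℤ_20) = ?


Z(G) = {g ∈ G | gx = xg for all x ∈ G}
Direct product of abelian groups is abelian, so Z(G) = G

Z(ℤ_21 × ℤ_20) = ℤ_21 × ℤ_20


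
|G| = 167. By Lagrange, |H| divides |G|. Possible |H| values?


Lagrange's theorem: |H| divides |G|
|G| = 167
Divisors of 167: 1, 167

Possible subgroup orders: {1, 167}


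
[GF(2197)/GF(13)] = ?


GF(2197) = GF(13^3), so the extension degree is 3

[GF(2197)/GF(13)] = 3


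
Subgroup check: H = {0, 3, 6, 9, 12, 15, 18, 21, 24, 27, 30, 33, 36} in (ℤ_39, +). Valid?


Subgroup test for H = {0, 3, 6, 9, 12, 15, 18, 21, 24, 27, 30, 33, 36} in (ℤ_39, +):
(1) 0 ∈ H? Yes
(2) Closure: for all a,b ∈ H, (a+b) mod 39 ∈ H? Yes
(3) Inverses: for all a ∈ H, -a mod 39 ∈ H? Yes

Yes, H is a subgroup of ℤ_39


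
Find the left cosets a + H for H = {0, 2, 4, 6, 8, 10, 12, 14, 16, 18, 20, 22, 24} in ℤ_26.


H = {0, 2, 4, 6, 8, 10, 12, 14, 16, 18, 20, 22, 24}, |H| = 13
Number of cosets = |G|/|H| = 26/13 = 2
0 + H = {0, 2, 4, 6, 8, 10, 12, 14, 16, 18, 20, 22, 24}
1 + H = {1, 3, 5, 7, 9, 11, 13, 15, 17, 19, 21, 23, 25}

Cosets: 0+H={0,2,4,6,8,10,12,14,16,18,20,22,24}; 1+H={1,3,5,7,9,11,13,15,17,19,21,23,25}


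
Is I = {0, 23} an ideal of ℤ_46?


Check ideal conditions for I = {0, 23} in ℤ_46:
(1) I is an additive subgroup? Yes
(2) For r ∈ ℤ_46 and a ∈ I: r·a ∈ I? Yes

Yes, I is an ideal of ℤ_46


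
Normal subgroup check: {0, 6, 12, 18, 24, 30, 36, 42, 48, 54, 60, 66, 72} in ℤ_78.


H = {0, 6, 12, 18, 24, 30, 36, 42, 48, 54, 60, 66, 72} in ℤ_78
ℤ_78 is abelian; every subgroup of an abelian group is normal

Yes, normal subgroup


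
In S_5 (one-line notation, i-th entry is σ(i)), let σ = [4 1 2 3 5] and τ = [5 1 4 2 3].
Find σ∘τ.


σ∘τ: apply τ first, then σ
1 →τ 5 →σ 5
2 →τ 1 →σ 4
3 →τ 4 →σ 3
4 →τ 2 →σ 1
5 →τ 3 →σ 2

σ∘τ = [5 4 3 1 2]


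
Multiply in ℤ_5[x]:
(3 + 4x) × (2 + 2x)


Expand and collect like terms; reduce coefficients mod 5:
x^0: 3·2 = 6 ≡ 1 (mod 5)
x^1: 3·2 + 4·2 = 14 ≡ 4 (mod 5)
x^2: 4·2 = 8 ≡ 3 (mod 5)
Result: 1 + 4x + 3x^2

f · g = 1 + 4x + 3x^2


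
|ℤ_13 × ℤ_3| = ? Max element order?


|ℤ_13 × ℤ_3| = 13 × 3 = 39
Max element order = lcm(13,3) = 39
Cyclic? Yes (gcd=1)

|ℤ_13×ℤ_3| = 39, max element order = 39


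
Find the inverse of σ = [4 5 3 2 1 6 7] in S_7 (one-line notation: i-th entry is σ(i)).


To find σ⁻¹, swap domain and range:
σ(1) = 4 → σ⁻¹(4) = 1
σ(2) = 5 → σ⁻¹(5) = 2
σ(3) = 3 → σ⁻¹(3) = 3
σ(4) = 2 → σ⁻¹(2) = 4
σ(5) = 1 → σ⁻¹(1) = 5
σ(6) = 6 → σ⁻¹(6) = 6
σ(7) = 7 → σ⁻¹(7) = 7

σ⁻¹ = [5 4 3 1 2 6 7]


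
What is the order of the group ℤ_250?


ℤ_n has n elements.

|ℤ_250| = 250


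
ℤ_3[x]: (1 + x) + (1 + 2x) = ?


Add coefficients mod 3:
x^0: 1 + 1 = 2 (mod 3)
x^1: 1 + 2 = 0 (mod 3)
Result: 2

f + g = 2


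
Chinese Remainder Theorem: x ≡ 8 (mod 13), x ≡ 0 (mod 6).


m₁ = 13, m₂ = 6, gcd = 1, so CRT applies. M = m₁·m₂ = 78
Let M₁ = M/m₁ = 6, M₂ = M/m₂ = 13
Find y₁ ≡ M₁⁻¹ (mod m₁): 6⁻¹ ≡ 11 (mod 13)
Find y₂ ≡ M₂⁻¹ (mod m₂): 13⁻¹ ≡ 1 (mod 6)
x = a₁·M₁·y₁ + a₂·M₂·y₂ = 8·6·11 + 0·13·1 = 528
Reduce mod 78: x ≡ 60
Check: 60 mod 13 = 8 ✓, 60 mod 6 = 0 ✓

x ≡ 60 (mod 78)


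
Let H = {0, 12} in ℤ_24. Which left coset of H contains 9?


9 + H = {9 + h (mod 24) : h ∈ H}
9+0=9, 9+12=21

9 + H = {9, 21}


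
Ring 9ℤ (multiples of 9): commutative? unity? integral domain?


9ℤ is a commutative ring under +,× but has no multiplicative identity (1 ∉ 9ℤ); it has no zero divisors, but without unity it is not an integral domain
Commutative: Yes
Integral domain: No
Has unity: No

9ℤ (multiples of 9): Commutative=Yes, Unity=No


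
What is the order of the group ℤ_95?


ℤ_n has n elements.

|ℤ_95| = 95


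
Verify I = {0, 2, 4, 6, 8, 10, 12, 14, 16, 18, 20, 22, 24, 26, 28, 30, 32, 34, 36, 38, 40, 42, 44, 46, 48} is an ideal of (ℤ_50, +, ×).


Check ideal conditions for I = {0, 2, 4, 6, 8, 10, 12, 14, 16, 18, 20, 22, 24, 26, 28, 30, 32, 34, 36, 38, 40, 42, 44, 46, 48} in ℤ_50:
(1) I is an additive subgroup? Yes
(2) For r ∈ ℤ_50 and a ∈ I: r·a ∈ I? Yes

Yes, I is an ideal of ℤ_50


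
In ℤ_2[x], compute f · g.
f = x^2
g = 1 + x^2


Expand and collect like terms; reduce coefficients mod 2:
x^0: 0·1 = 0 ≡ 0 (mod 2)
x^1: 0·0 + 0·1 = 0 ≡ 0 (mod 2)
x^2: 0·1 + 0·0 + 1·1 = 1 ≡ 1 (mod 2)
x^3: 0·1 + 1·0 = 0 ≡ 0 (mod 2)
x^4: 1·1 = 1 ≡ 1 (mod 2)
Result: x^2 + x^4

f · g = x^2 + x^4


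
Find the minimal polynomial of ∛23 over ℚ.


∛23 satisfies x³ - 23 = 0, irreducible over ℚ (no rational root; 23 is not a perfect cube)

Minimal polynomial: x³ - 23


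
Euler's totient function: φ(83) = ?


Factor n: 83 = 83
φ(n) = n · ∏(1 - 1/p) over distinct primes p | n
φ(83) = 83 · (1 - 1/83) = 82

φ(83) = 82


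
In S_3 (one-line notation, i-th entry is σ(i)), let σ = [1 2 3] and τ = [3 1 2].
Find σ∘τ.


σ∘τ: apply τ first, then σ
1 →τ 3 →σ 3
2 →τ 1 →σ 1
3 →τ 2 →σ 2

σ∘τ = [3 1 2]


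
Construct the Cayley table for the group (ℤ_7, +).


Elements: {0, 1, 2, 3, 4, 5, 6}
Operation: addition mod 7
Entry (a, b) = (a + b) mod 7

Cayley table:
  | 0 | 1 | 2 | 3 | 4 | 5 | 6
0 | 0 | 1 | 2 | 3 | 4 | 5 | 6
1 | 1 | 2 | 3 | 4 | 5 | 6 | 0
2 | 2 | 3 | 4 | 5 | 6 | 0 | 1
3 | 3 | 4 | 5 | 6 | 0 | 1 | 2
4 | 4 | 5 | 6 | 0 | 1 | 2 | 3
5 | 5 | 6 | 0 | 1 | 2 | 3 | 4
6 | 6 | 0 | 1 | 2 | 3 | 4 | 5


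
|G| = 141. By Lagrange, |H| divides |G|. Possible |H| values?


Lagrange's theorem: |H| divides |G|
|G| = 141
Divisors of 141: 1, 3, 47, 141

Possible subgroup orders: {1, 3, 47, 141}


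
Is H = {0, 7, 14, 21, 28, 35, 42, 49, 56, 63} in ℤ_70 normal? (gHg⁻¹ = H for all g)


H = {0, 7, 14, 21, 28, 35, 42, 49, 56, 63} in ℤ_70
ℤ_70 is abelian; every subgroup of an abelian group is normal

Yes, normal subgroup


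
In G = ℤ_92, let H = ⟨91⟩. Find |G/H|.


|⟨91⟩| = n / gcd(91, 92) = 92 / 1 = 92
H is normal (ℤ_92 is abelian).
|G/H| = |G| / |H| = 92 / 92 = 1

|G/H| = 1


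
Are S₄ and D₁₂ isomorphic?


Comparing S₄ and D₁₂:
S₄ has trivial center; D₁₂ has center {e, r⁶}

No, S₄ ≇ D₁₂


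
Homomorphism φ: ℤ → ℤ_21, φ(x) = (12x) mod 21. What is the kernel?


Kernel = preimage of identity
ker(φ) = {x ∈ ℤ : 12x ≡ 0 (mod 21)}. gcd(12,21) = 3, so 12x ≡ 0 (mod 21) ⟺ x ≡ 0 (mod 21/3 = 7). Hence ker(φ) = 7ℤ

ker(φ) = 7ℤ


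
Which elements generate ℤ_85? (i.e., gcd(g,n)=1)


g generates ℤ_n iff gcd(g,n) = 1
Prime factors of 85: 5, 17
Generators are g ∈ {1,...,84} not divisible by any of these primes.
Generators: {1, 2, 3, 4, 6, 7, 8, 9, 11, 12, 13, 14, 16, 18, 19, 21, 22, 23, 24, 26, 27, 28, 29, 31, 32, 33, 36, 37, 38, 39, 41, 42, 43, 44, 46, 47, 48, 49, 52, 53, 54, 56, 57, 58, 59, 61, 62, 63, 64, 66, 67, 69, 71, 72, 73, 74, 76, 77, 78, 79, 81, 82, 83, 84}
Number of generators = φ(85) = 64

Generators of ℤ_85 = {1, 2, 3, 4, 6, 7, 8, 9, 11, 12, 13, 14, 16, 18, 19, 21, 22, 23, 24, 26, 27, 28, 29, 31, 32, 33, 36, 37, 38, 39, 41, 42, 43, 44, 46, 47, 48, 49, 52, 53, 54, 56, 57, 58, 59, 61, 62, 63, 64, 66, 67, 69, 71, 72, 73, 74, 76, 77, 78, 79, 81, 82, 83, 84}


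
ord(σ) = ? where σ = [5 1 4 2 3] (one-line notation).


Cycle decomposition: (1 5 3 4 2)
Cycle lengths: 5
Order = lcm(5) = 5

ord(σ) = 5


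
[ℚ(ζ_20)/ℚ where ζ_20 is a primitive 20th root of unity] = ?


[ℚ(ζ_n):ℚ] = deg Φ_n(x) = φ(n). Here φ(20) = 8

[ℚ(ζ_20)/ℚ where ζ_20 is a primitive 20th root of unity] = 8


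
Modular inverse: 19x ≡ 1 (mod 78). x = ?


Use the extended Euclidean algorithm to write 1 = 19·s + 78·t; then s mod 78 is the inverse.
Euclidean algorithm:
  19 = 0·78 + 19
  78 = 4·19 + 2
  19 = 9·2 + 1
  2 = 2·1 + 0
gcd(19,78) = 1
Back-substitution gives: 19·(37) + 78·(-9) = 1
So 19⁻¹ ≡ 37 ≡ 37 (mod 78)
Check: 19 × 37 = 703 ≡ 1 (mod 78) ✓

19⁻¹ ≡ 37 (mod 78)


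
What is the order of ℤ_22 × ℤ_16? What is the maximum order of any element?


|ℤ_22 × ℤ_16| = 22 × 16 = 352
Max element order = lcm(22,16) = 176
Cyclic? No (gcd=2)

|ℤ_22×ℤ_16| = 352, max element order = 176


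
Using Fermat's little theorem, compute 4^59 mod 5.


Fermat's little theorem: if p is prime and gcd(a,p)=1, then a^(p-1) ≡ 1 (mod p)
p = 5 is prime, gcd(4,5) = 1
Reduce exponent: 59 mod 4 = 3
So 4^59 ≡ 4^3 (mod 5)
4^3 mod 5 = 4

4^59 ≡ 4 (mod 5)


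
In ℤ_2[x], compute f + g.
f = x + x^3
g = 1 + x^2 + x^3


Add coefficients mod 2:
x^0: 0 + 1 = 1 (mod 2)
x^1: 1 + 0 = 1 (mod 2)
x^2: 0 + 1 = 1 (mod 2)
x^3: 1 + 1 = 0 (mod 2)
Result: 1 + x + x^2

f + g = 1 + x + x^2


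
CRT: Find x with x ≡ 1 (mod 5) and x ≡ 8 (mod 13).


m₁ = 5, m₂ = 13, gcd = 1, so CRT applies. M = m₁·m₂ = 65
Let M₁ = M/m₁ = 13, M₂ = M/m₂ = 5
Find y₁ ≡ M₁⁻¹ (mod m₁): 13⁻¹ ≡ 2 (mod 5)
Find y₂ ≡ M₂⁻¹ (mod m₂): 5⁻¹ ≡ 8 (mod 13)
x = a₁·M₁·y₁ + a₂·M₂·y₂ = 1·13·2 + 8·5·8 = 346
Reduce mod 65: x ≡ 21
Check: 21 mod 5 = 1 ✓, 21 mod 13 = 8 ✓

x ≡ 21 (mod 65)


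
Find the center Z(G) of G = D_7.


Z(G) = {g ∈ G | gx = xg for all x ∈ G}
For odd n, Z(D_n) = {e}: no nontrivial rotation commutes with all reflections

Z(D_7) = {e}


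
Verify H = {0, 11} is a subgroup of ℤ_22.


Subgroup test for H = {0, 11} in (ℤ_22, +):
(1) 0 ∈ H? Yes
(2) Closure: for all a,b ∈ H, (a+b) mod 22 ∈ H? Yes
(3) Inverses: for all a ∈ H, -a mod 22 ∈ H? Yes

Yes, H is a subgroup of ℤ_22


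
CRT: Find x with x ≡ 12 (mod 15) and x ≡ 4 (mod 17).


m₁ = 15, m₂ = 17, gcd = 1, so CRT applies. M = m₁·m₂ = 255
Let M₁ = M/m₁ = 17, M₂ = M/m₂ = 15
Find y₁ ≡ M₁⁻¹ (mod m₁): 17⁻¹ ≡ 8 (mod 15)
Find y₂ ≡ M₂⁻¹ (mod m₂): 15⁻¹ ≡ 8 (mod 17)
x = a₁·M₁·y₁ + a₂·M₂·y₂ = 12·17·8 + 4·15·8 = 2112
Reduce mod 255: x ≡ 72
Check: 72 mod 15 = 12 ✓, 72 mod 17 = 4 ✓

x ≡ 72 (mod 255)


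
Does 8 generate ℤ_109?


g generates ℤ_n iff gcd(g, n) = 1
gcd(8, 109) = 1
Since gcd = 1, 8 is a generator.

Yes, 8 generates ℤ_109


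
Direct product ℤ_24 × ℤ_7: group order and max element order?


|ℤ_24 × ℤ_7| = 24 × 7 = 168
Max element order = lcm(24,7) = 168
Cyclic? Yes (gcd=1)

|ℤ_24×ℤ_7| = 168, max element order = 168


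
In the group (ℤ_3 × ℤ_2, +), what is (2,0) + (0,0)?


Operation: componentwise addition mod (3, 2)
(2,0) + (0,0) = ((a₁+b₁) mod 3, (a₂+b₂) mod 2) with a = (2,0), b = (0,0)

(2,0) + (0,0) = (2,0)


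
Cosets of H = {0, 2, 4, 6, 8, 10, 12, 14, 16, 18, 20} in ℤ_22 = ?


H = {0, 2, 4, 6, 8, 10, 12, 14, 16, 18, 20}, |H| = 11
Number of cosets = |G|/|H| = 22/11 = 2
0 + H = {0, 2, 4, 6, 8, 10, 12, 14, 16, 18, 20}
1 + H = {1, 3, 5, 7, 9, 11, 13, 15, 17, 19, 21}

Cosets: 0+H={0,2,4,6,8,10,12,14,16,18,20}; 1+H={1,3,5,7,9,11,13,15,17,19,21}


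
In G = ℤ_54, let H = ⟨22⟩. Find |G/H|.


|⟨22⟩| = n / gcd(22, 54) = 54 / 2 = 27
H is normal (ℤ_54 is abelian).
|G/H| = |G| / |H| = 54 / 27 = 2

|G/H| = 2


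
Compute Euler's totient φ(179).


Factor n: 179 = 179
φ(n) = n · ∏(1 - 1/p) over distinct primes p | n
φ(179) = 179 · (1 - 1/179) = 178

φ(179) = 178


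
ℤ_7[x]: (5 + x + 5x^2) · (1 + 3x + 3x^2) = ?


Expand and collect like terms; reduce coefficients mod 7:
x^0: 5·1 = 5 ≡ 5 (mod 7)
x^1: 5·3 + 1·1 = 16 ≡ 2 (mod 7)
x^2: 5·3 + 1·3 + 5·1 = 23 ≡ 2 (mod 7)
x^3: 1·3 + 5·3 = 18 ≡ 4 (mod 7)
x^4: 5·3 = 15 ≡ 1 (mod 7)
Result: 5 + 2x + 2x^2 + 4x^3 + x^4

f · g = 5 + 2x + 2x^2 + 4x^3 + x^4


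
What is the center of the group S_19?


Z(G) = {g ∈ G | gx = xg for all x ∈ G}
S_n is non-abelian for n ≥ 3; Z(S_19) is trivial

Z(S_19) = {e}


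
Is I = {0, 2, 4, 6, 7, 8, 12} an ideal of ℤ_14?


Check ideal conditions for I = {0, 2, 4, 6, 7, 8, 12} in ℤ_14:
(1) I is an additive subgroup? No
(2) For r ∈ ℤ_14 and a ∈ I: r·a ∈ I? No  [counterexample: r=2, a=12, r·a mod 14 = 10 ∉ I]

No, I is not an ideal of ℤ_14


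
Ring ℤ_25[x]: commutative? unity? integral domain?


ℤ_25 has zero divisors (5·5 ≡ 0), and these lift to constant zero divisors in ℤ_25[x]; so not an integral domain
Commutative: Yes
Integral domain: No
Has unity: Yes

ℤ_25[x]: Commutative=Yes, Unity=Yes


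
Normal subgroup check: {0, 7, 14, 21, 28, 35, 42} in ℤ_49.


H = {0, 7, 14, 21, 28, 35, 42} in ℤ_49
ℤ_49 is abelian; every subgroup of an abelian group is normal

Yes, normal subgroup


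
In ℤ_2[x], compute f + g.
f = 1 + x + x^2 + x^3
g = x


Add coefficients mod 2:
x^0: 1 + 0 = 1 (mod 2)
x^1: 1 + 1 = 0 (mod 2)
x^2: 1 + 0 = 1 (mod 2)
x^3: 1 + 0 = 1 (mod 2)
Result: 1 + x^2 + x^3

f + g = 1 + x^2 + x^3


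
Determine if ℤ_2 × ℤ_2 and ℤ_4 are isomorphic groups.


Comparing ℤ_2 × ℤ_2 and ℤ_4:
gcd(2,2) = 2 ≠ 1. Max element order in ℤ_2×ℤ_2 is lcm(2,2) = 2 < 4, so it has no element of order 4

No, ℤ_2 × ℤ_2 ≇ ℤ_4


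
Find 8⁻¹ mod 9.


Use the extended Euclidean algorithm to write 1 = 8·s + 9·t; then s mod 9 is the inverse.
Euclidean algorithm:
  8 = 0·9 + 8
  9 = 1·8 + 1
  8 = 8·1 + 0
gcd(8,9) = 1
Back-substitution gives: 8·(-1) + 9·(1) = 1
So 8⁻¹ ≡ -1 ≡ 8 (mod 9)
Check: 8 × 8 = 64 ≡ 1 (mod 9) ✓

8⁻¹ ≡ 8 (mod 9)


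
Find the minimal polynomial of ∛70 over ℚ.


∛70 satisfies x³ - 70 = 0, irreducible over ℚ (no rational root; 70 is not a perfect cube)

Minimal polynomial: x³ - 70


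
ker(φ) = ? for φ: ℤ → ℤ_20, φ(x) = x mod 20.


Kernel = preimage of identity
ker(φ) = {x ∈ ℤ : x ≡ 0 (mod 20)} = 20ℤ = {0, ±20, ±40, ...}

ker(φ) = 20ℤ


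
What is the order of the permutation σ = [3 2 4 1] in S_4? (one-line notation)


Cycle decomposition: (1 3 4)
Cycle lengths: 3
Order = lcm(3) = 3

ord(σ) = 3


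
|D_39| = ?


|D_n| = 2n (n rotations and n reflections)
|D_39| = 2×39 = 78

|D_39| = 78


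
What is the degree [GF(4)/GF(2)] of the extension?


GF(4) = GF(2^2), so the extension degree is 2

[GF(4)/GF(2)] = 2


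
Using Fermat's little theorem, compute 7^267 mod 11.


Fermat's little theorem: if p is prime and gcd(a,p)=1, then a^(p-1) ≡ 1 (mod p)
p = 11 is prime, gcd(7,11) = 1
Reduce exponent: 267 mod 10 = 7
So 7^267 ≡ 7^7 (mod 11)
7^7 mod 11 = 6

7^267 ≡ 6 (mod 11)


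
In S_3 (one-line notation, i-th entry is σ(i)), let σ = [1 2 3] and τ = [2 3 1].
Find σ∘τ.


σ∘τ: apply τ first, then σ
1 →τ 2 →σ 2
2 →τ 3 →σ 3
3 →τ 1 →σ 1

σ∘τ = [2 3 1]


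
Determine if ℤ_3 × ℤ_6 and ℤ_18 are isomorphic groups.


Comparing ℤ_3 × ℤ_6 and ℤ_18:
gcd(3,6) = 3 ≠ 1. Max element order in ℤ_3×ℤ_6 is lcm(3,6) = 6 < 18, so it has no element of order 18

No, ℤ_3 × ℤ_6 ≇ ℤ_18


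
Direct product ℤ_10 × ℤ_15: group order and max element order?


|ℤ_10 × ℤ_15| = 10 × 15 = 150
Max element order = lcm(10,15) = 30
Cyclic? No (gcd=5)

|ℤ_10×ℤ_15| = 150, max element order = 30


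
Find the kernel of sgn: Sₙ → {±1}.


Kernel = preimage of identity
ker(sgn) = even permutations = Aₙ

ker(sgn) = Aₙ


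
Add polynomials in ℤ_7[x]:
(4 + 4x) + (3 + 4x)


Add coefficients mod 7:
x^0: 4 + 3 = 0 (mod 7)
x^1: 4 + 4 = 1 (mod 7)
Result: x

f + g = x


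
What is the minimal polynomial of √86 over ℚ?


√86 satisfies x² - 86 = 0, irreducible over ℚ since 86 is squarefree

Minimal polynomial: x² - 86


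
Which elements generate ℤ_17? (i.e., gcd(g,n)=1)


g generates ℤ_n iff gcd(g,n) = 1
Prime factors of 17: 17
Generators are g ∈ {1,...,16} not divisible by any of these primes.
Generators: {1, 2, 3, 4, 5, 6, 7, 8, 9, 10, 11, 12, 13, 14, 15, 16}
Number of generators = φ(17) = 16

Generators of ℤ_17 = {1, 2, 3, 4, 5, 6, 7, 8, 9, 10, 11, 12, 13, 14, 15, 16}


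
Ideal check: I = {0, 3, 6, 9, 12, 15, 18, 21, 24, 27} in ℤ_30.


Check ideal conditions for I = {0, 3, 6, 9, 12, 15, 18, 21, 24, 27} in ℤ_30:
(1) I is an additive subgroup? Yes
(2) For r ∈ ℤ_30 and a ∈ I: r·a ∈ I? Yes

Yes, I is an ideal of ℤ_30


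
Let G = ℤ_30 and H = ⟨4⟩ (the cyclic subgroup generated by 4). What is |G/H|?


|⟨4⟩| = n / gcd(4, 30) = 30 / 2 = 15
H is normal (ℤ_30 is abelian).
|G/H| = |G| / |H| = 30 / 15 = 2

|G/H| = 2


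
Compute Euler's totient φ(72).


Factor n: 72 = 2^3 × 3^2
φ(n) = n · ∏(1 - 1/p) over distinct primes p | n
φ(72) = 72 · (1 - 1/2) · (1 - 1/3) = 24

φ(72) = 24


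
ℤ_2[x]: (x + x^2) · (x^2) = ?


Expand and collect like terms; reduce coefficients mod 2:
x^0: 0·0 = 0 ≡ 0 (mod 2)
x^1: 0·0 + 1·0 = 0 ≡ 0 (mod 2)
x^2: 0·1 + 1·0 + 1·0 = 0 ≡ 0 (mod 2)
x^3: 1·1 + 1·0 = 1 ≡ 1 (mod 2)
x^4: 1·1 = 1 ≡ 1 (mod 2)
Result: x^3 + x^4

f · g = x^3 + x^4


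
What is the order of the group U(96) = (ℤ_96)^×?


U(n) is the group of units mod n; |U(n)| = φ(n)
|U(96)| = φ(96) = 32

|U(96) = (ℤ_96)^×| = 32


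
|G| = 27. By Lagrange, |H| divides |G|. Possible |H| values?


Lagrange's theorem: |H| divides |G|
|G| = 27
Divisors of 27: 1, 3, 9, 27

Possible subgroup orders: {1, 3, 9, 27}


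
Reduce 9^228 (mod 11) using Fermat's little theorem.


Fermat's little theorem: if p is prime and gcd(a,p)=1, then a^(p-1) ≡ 1 (mod p)
p = 11 is prime, gcd(9,11) = 1
Reduce exponent: 228 mod 10 = 8
So 9^228 ≡ 9^8 (mod 11)
9^8 mod 11 = 3

9^228 ≡ 3 (mod 11)


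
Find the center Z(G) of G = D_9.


Z(G) = {g ∈ G | gx = xg for all x ∈ G}
For odd n, Z(D_n) = {e}: no nontrivial rotation commutes with all reflections

Z(D_9) = {e}


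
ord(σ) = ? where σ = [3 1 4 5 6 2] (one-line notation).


Cycle decomposition: (1 3 4 5 6 2)
Cycle lengths: 6
Order = lcm(6) = 6

ord(σ) = 6


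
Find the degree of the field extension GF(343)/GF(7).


GF(343) = GF(7^3), so the extension degree is 3

[GF(343)/GF(7)] = 3


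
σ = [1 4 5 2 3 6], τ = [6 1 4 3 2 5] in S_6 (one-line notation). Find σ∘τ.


σ∘τ: apply τ first, then σ
1 →τ 6 →σ 6
2 →τ 1 →σ 1
3 →τ 4 →σ 2
4 →τ 3 →σ 5
5 →τ 2 →σ 4
6 →τ 5 →σ 3

σ∘τ = [6 1 2 5 4 3]


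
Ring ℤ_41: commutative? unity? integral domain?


ℤ_41 is a commutative ring with unity 1; 41 is prime, so ℤ_41 is a field (hence an integral domain)
Commutative: Yes
Integral domain: Yes
Has unity: Yes

ℤ_41: Commutative=Yes, Unity=Yes


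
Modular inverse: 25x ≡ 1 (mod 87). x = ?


Use the extended Euclidean algorithm to write 1 = 25·s + 87·t; then s mod 87 is the inverse.
Euclidean algorithm:
  25 = 0·87 + 25
  87 = 3·25 + 12
  25 = 2·12 + 1
  12 = 12·1 + 0
gcd(25,87) = 1
Back-substitution gives: 25·(7) + 87·(-2) = 1
So 25⁻¹ ≡ 7 ≡ 7 (mod 87)
Check: 25 × 7 = 175 ≡ 1 (mod 87) ✓

25⁻¹ ≡ 7 (mod 87)


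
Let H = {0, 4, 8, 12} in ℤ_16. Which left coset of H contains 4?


4 + H = {4 + h (mod 16) : h ∈ H}
4+0=4, 4+4=8, 4+8=12, 4+12=0
4 + H = {0, 4, 8, 12} = 0 + H

4 + H = {0, 4, 8, 12}


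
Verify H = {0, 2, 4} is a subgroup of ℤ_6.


Subgroup test for H = {0, 2, 4} in (ℤ_6, +):
(1) 0 ∈ H? Yes
(2) Closure: for all a,b ∈ H, (a+b) mod 6 ∈ H? Yes
(3) Inverses: for all a ∈ H, -a mod 6 ∈ H? Yes

Yes, H is a subgroup of ℤ_6


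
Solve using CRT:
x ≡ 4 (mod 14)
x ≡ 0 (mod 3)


m₁ = 14, m₂ = 3, gcd = 1, so CRT applies. M = m₁·m₂ = 42
Let M₁ = M/m₁ = 3, M₂ = M/m₂ = 14
Find y₁ ≡ M₁⁻¹ (mod m₁): 3⁻¹ ≡ 5 (mod 14)
Find y₂ ≡ M₂⁻¹ (mod m₂): 14⁻¹ ≡ 2 (mod 3)
x = a₁·M₁·y₁ + a₂·M₂·y₂ = 4·3·5 + 0·14·2 = 60
Reduce mod 42: x ≡ 18
Check: 18 mod 14 = 4 ✓, 18 mod 3 = 0 ✓

x ≡ 18 (mod 42)


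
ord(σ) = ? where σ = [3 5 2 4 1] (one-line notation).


Cycle decomposition: (1 3 2 5)
Cycle lengths: 4
Order = lcm(4) = 4

ord(σ) = 4


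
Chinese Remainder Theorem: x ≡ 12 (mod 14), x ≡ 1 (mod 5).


m₁ = 14, m₂ = 5, gcd = 1, so CRT applies. M = m₁·m₂ = 70
Let M₁ = M/m₁ = 5, M₂ = M/m₂ = 14
Find y₁ ≡ M₁⁻¹ (mod m₁): 5⁻¹ ≡ 3 (mod 14)
Find y₂ ≡ M₂⁻¹ (mod m₂): 14⁻¹ ≡ 4 (mod 5)
x = a₁·M₁·y₁ + a₂·M₂·y₂ = 12·5·3 + 1·14·4 = 236
Reduce mod 70: x ≡ 26
Check: 26 mod 14 = 12 ✓, 26 mod 5 = 1 ✓

x ≡ 26 (mod 70)


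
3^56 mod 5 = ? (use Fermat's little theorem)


Fermat's little theorem: if p is prime and gcd(a,p)=1, then a^(p-1) ≡ 1 (mod p)
p = 5 is prime, gcd(3,5) = 1
Reduce exponent: 56 mod 4 = 0
So 3^56 ≡ 3^0 (mod 5)
3^0 = 1

3^56 ≡ 1 (mod 5)


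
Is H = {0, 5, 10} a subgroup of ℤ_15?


Subgroup test for H = {0, 5, 10} in (ℤ_15, +):
(1) 0 ∈ H? Yes
(2) Closure: for all a,b ∈ H, (a+b) mod 15 ∈ H? Yes
(3) Inverses: for all a ∈ H, -a mod 15 ∈ H? Yes

Yes, H is a subgroup of ℤ_15


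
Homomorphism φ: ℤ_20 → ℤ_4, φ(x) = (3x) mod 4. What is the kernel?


Kernel = preimage of identity
ker(φ) = {x ∈ ℤ_20 : 3x ≡ 0 (mod 4)}. Since 4 | 20, φ is well-defined. The kernel is the cyclic subgroup ⟨4⟩ of ℤ_20 (order 5), i.e. {0, 4, 8, 12, 16}

ker(φ) = {0, 4, 8, 12, 16}


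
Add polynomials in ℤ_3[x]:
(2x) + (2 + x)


Add coefficients mod 3:
x^0: 0 + 2 = 2 (mod 3)
x^1: 2 + 1 = 0 (mod 3)
Result: 2

f + g = 2


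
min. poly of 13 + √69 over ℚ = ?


Let α = 13 + √69. Then α - 13 = √69, so (α - 13)² = 69, giving α² - 26α + 100 = 0. Degree 2 and α ∉ ℚ, so this is the minimal polynomial.

Minimal polynomial: x² - 26x + 100


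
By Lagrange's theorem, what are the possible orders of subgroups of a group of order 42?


Lagrange's theorem: |H| divides |G|
|G| = 42
Divisors of 42: 1, 2, 3, 6, 7, 14, 21, 42

Possible subgroup orders: {1, 2, 3, 6, 7, 14, 21, 42}


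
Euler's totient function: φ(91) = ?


Factor n: 91 = 7 × 13
φ(n) = n · ∏(1 - 1/p) over distinct primes p | n
φ(91) = 91 · (1 - 1/7) · (1 - 1/13) = 72

φ(91) = 72


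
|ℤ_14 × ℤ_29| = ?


|A × B| = |A| · |B|
|ℤ_14 × ℤ_29| = 14 × 29 = 406

|ℤ_14 × ℤ_29| = 406
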